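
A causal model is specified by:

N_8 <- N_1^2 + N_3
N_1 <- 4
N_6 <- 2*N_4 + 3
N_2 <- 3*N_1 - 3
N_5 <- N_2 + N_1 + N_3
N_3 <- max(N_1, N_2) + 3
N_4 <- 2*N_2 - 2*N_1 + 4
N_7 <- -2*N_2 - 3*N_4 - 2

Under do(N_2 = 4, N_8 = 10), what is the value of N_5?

Under do(N_2 = 4, N_8 = 10), each intervened variable's structural equation is replaced by its fixed value.
N_3 = max(N_1, N_2) + 3  [with N_1=4, N_2=4]  = 7
N_5 = N_2 + N_1 + N_3  [with N_2=4, N_1=4, N_3=7]  = 15

15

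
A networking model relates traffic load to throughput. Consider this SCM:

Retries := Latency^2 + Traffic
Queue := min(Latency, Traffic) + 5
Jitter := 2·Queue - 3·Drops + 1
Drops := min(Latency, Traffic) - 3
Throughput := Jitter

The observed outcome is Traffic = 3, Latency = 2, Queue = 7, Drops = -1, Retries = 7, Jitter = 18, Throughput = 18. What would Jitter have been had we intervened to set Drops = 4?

Under do(Drops=4), the mechanism Drops := min(Latency, Traffic) - 3 is discarded; Drops is fixed at 4.
Queue = min(Latency, Traffic) + 5  [with Latency=2, Traffic=3]  = 7
Jitter = 2·Queue - 3·Drops + 1  [with Queue=7, Drops=4]  = 3

3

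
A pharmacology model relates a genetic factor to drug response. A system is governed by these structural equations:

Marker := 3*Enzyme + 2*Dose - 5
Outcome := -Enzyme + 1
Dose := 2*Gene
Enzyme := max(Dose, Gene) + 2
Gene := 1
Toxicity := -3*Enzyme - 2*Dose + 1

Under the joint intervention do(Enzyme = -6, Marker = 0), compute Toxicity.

Setting Enzyme = -6, Marker = 0 by intervention discards those variables' equations.
Dose = 2*Gene  [with Gene=1]  = 2
Toxicity = -3*Enzyme - 2*Dose + 1  [with Enzyme=-6, Dose=2]  = 15

15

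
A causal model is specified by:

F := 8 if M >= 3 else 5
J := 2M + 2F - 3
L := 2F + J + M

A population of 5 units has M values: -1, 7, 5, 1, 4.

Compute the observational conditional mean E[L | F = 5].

17

E[L|F=5] averages over only the 2 units with F=5 (M = -1, 1): L = 14, 20, mean 17.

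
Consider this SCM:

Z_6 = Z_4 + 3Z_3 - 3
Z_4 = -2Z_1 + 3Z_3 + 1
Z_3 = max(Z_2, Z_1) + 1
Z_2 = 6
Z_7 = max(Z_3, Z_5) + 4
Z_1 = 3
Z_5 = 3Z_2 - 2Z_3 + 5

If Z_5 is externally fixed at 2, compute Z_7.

Under do(Z_5=2), the mechanism Z_5 = 3Z_2 - 2Z_3 + 5 is discarded; Z_5 is fixed at 2.
Z_3 = max(Z_2, Z_1) + 1  [with Z_2=6, Z_1=3]  = 7
Z_7 = max(Z_3, Z_5) + 4  [with Z_3=7, Z_5=2]  = 11

11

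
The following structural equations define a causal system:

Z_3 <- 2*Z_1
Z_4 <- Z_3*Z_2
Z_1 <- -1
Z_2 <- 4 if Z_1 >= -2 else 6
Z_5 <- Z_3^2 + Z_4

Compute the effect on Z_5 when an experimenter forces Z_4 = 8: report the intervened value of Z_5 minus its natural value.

Intervening sets Z_4 = 8 and removes its equation (Z_4 <- Z_3*Z_2).
Z_3 = 2*Z_1  [with Z_1=-1]  = -2
Z_5 = Z_3^2 + Z_4  [with Z_3=-2, Z_4=8]  = 12
Without intervention: Z_2 = 4 if Z_1 >= -2 else 6  [with Z_1=-1]  = 4; Z_3 = 2*Z_1  [with Z_1=-1]  = -2; Z_4 = Z_3*Z_2  [with Z_3=-2, Z_2=4]  = -8; Z_5 = Z_3^2 + Z_4  [with Z_3=-2, Z_4=-8]  = -4.
Change = 12 − (-4) = 16.

16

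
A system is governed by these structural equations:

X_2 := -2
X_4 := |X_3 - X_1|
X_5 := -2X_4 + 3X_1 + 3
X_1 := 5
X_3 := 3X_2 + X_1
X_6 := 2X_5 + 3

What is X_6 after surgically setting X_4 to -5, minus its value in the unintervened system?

Under do(X_4=-5), the mechanism X_4 := |X_3 - X_1| is discarded; X_4 is fixed at -5.
X_5 = -2X_4 + 3X_1 + 3  [with X_4=-5, X_1=5]  = 28
X_6 = 2X_5 + 3  [with X_5=28]  = 59
Without intervention: X_3 = 3X_2 + X_1  [with X_2=-2, X_1=5]  = -1; X_4 = |X_3 - X_1|  [with X_3=-1, X_1=5]  = 6; X_5 = -2X_4 + 3X_1 + 3  [with X_4=6, X_1=5]  = 6; X_6 = 2X_5 + 3  [with X_5=6]  = 15.
Change = 59 − 15 = 44.

44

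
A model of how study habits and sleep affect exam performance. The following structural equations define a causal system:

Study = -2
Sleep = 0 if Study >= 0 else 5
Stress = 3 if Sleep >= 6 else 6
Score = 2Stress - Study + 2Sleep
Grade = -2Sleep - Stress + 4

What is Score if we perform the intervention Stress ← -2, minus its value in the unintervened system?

The intervention breaks the incoming arrows to Stress: Stress = 3 if Sleep >= 6 else 6 no longer applies, and Stress = -2.
Sleep = 0 if Study >= 0 else 5  [with Study=-2]  = 5
Score = 2Stress - Study + 2Sleep  [with Stress=-2, Study=-2, Sleep=5]  = 8
Without intervention: Sleep = 0 if Study >= 0 else 5  [with Study=-2]  = 5; Stress = 3 if Sleep >= 6 else 6  [with Sleep=5]  = 6; Score = 2Stress - Study + 2Sleep  [with Stress=6, Study=-2, Sleep=5]  = 24.
Change = 8 − 24 = -16.

-16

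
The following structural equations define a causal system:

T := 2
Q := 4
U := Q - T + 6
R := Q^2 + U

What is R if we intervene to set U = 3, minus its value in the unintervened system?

-5

The intervention breaks the incoming arrows to U: U := Q - T + 6 no longer applies, and U = 3.
R = Q^2 + U  [with Q=4, U=3]  = 19
Without intervention: U = Q - T + 6  [with Q=4, T=2]  = 8; R = Q^2 + U  [with Q=4, U=8]  = 24.
Change = 19 − 24 = -5.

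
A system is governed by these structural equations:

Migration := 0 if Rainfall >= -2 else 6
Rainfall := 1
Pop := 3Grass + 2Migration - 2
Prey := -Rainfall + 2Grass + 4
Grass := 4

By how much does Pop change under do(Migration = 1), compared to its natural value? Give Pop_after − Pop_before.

Intervening sets Migration = 1 and removes its equation (Migration := 0 if Rainfall >= -2 else 6).
Pop = 3Grass + 2Migration - 2  [with Grass=4, Migration=1]  = 12
Without intervention: Migration = 0 if Rainfall >= -2 else 6  [with Rainfall=1]  = 0; Pop = 3Grass + 2Migration - 2  [with Grass=4, Migration=0]  = 10.
Change = 12 − 10 = 2.

2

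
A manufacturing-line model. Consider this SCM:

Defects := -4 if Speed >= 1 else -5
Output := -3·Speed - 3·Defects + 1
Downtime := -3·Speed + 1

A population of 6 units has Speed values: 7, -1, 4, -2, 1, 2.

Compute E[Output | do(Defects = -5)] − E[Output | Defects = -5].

-10

Every unit gets Defects=-5 under the intervention. Output values become -5, 19, 4, 22, 13, 10; E[Output|do(Defects=-5)] = 10.5.
Conditioning on Defects=-5 selects the 2 unit(s) with Speed ∈ {-1, -2}. Their Output values: 19, 22. Mean = 20.5.
Difference = 10.5 − 20.5 = -10.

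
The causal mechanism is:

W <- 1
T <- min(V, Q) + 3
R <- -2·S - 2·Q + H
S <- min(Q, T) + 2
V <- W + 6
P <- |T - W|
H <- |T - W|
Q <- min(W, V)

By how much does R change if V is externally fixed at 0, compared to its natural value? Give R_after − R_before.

3

do(V=0) replaces the equation V <- W + 6 with the constant V = 0.
Q = min(W, V)  [with W=1, V=0]  = 0
T = min(V, Q) + 3  [with V=0, Q=0]  = 3
H = |T - W|  [with T=3, W=1]  = 2
S = min(Q, T) + 2  [with Q=0, T=3]  = 2
R = -2·S - 2·Q + H  [with S=2, Q=0, H=2]  = -2
Without intervention: V = W + 6  [with W=1]  = 7; Q = min(W, V)  [with W=1, V=7]  = 1; T = min(V, Q) + 3  [with V=7, Q=1]  = 4; H = |T - W|  [with T=4, W=1]  = 3; S = min(Q, T) + 2  [with Q=1, T=4]  = 3; R = -2·S - 2·Q + H  [with S=3, Q=1, H=3]  = -5.
Change = -2 − (-5) = 3.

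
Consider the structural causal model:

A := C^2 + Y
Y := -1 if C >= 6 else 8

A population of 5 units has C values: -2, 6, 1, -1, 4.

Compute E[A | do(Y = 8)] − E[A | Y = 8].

6.1

Under do(Y=8), Y's equation is replaced by Y=8 for every unit. Per-unit A: 12, 44, 9, 9, 24. Mean = 19.6.
Conditioning on Y=8 selects the 4 unit(s) with C ∈ {-2, 1, -1, 4}. Their A values: 12, 9, 9, 24. Mean = 13.5.
Difference = 19.6 − 13.5 = 6.1.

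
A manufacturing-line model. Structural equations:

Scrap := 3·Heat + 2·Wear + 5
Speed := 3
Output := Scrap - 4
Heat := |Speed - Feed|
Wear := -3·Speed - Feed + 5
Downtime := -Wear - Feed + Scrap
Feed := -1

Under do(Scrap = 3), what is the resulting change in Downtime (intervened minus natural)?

Under do(Scrap=3), the mechanism Scrap := 3·Heat + 2·Wear + 5 is discarded; Scrap is fixed at 3.
Wear = -3·Speed - Feed + 5  [with Speed=3, Feed=-1]  = -3
Downtime = -Wear - Feed + Scrap  [with Wear=-3, Feed=-1, Scrap=3]  = 7
Without intervention: Heat = |Speed - Feed|  [with Speed=3, Feed=-1]  = 4; Wear = -3·Speed - Feed + 5  [with Speed=3, Feed=-1]  = -3; Scrap = 3·Heat + 2·Wear + 5  [with Heat=4, Wear=-3]  = 11; Downtime = -Wear - Feed + Scrap  [with Wear=-3, Feed=-1, Scrap=11]  = 15.
Change = 7 − 15 = -8.

-8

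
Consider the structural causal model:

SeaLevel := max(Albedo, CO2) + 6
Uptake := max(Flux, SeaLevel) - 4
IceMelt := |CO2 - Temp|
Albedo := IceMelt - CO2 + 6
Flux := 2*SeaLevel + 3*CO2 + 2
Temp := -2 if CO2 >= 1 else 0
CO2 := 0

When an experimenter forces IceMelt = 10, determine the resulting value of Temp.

0

Under do(IceMelt=10), the mechanism IceMelt := |CO2 - Temp| is discarded; IceMelt is fixed at 10.
Since Temp is not a descendant of the intervened variable, it is unaffected.
Temp = -2 if CO2 >= 1 else 0  [with CO2=0]  = 0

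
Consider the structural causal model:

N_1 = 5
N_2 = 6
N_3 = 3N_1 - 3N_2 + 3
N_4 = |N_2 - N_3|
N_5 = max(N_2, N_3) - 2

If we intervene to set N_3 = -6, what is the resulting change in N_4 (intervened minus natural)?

6

The intervention breaks the incoming arrows to N_3: N_3 = 3N_1 - 3N_2 + 3 no longer applies, and N_3 = -6.
N_4 = |N_2 - N_3|  [with N_2=6, N_3=-6]  = 12
Without intervention: N_3 = 3N_1 - 3N_2 + 3  [with N_1=5, N_2=6]  = 0; N_4 = |N_2 - N_3|  [with N_2=6, N_3=0]  = 6.
Change = 12 − 6 = 6.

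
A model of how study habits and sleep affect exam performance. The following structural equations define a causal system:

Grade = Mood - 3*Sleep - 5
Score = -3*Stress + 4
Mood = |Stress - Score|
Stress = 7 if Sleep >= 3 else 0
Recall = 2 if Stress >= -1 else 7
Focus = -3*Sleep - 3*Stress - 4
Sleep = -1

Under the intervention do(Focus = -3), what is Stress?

0

Under do(Focus=-3), the mechanism Focus = -3*Sleep - 3*Stress - 4 is discarded; Focus is fixed at -3.
Since Stress is not a descendant of the intervened variable, it is unaffected.
Stress = 7 if Sleep >= 3 else 0  [with Sleep=-1]  = 0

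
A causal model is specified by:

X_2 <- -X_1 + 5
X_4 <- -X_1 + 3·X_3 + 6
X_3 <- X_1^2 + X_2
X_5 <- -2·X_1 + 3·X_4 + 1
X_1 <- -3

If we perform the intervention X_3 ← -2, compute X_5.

do(X_3=-2) replaces the equation X_3 <- X_1^2 + X_2 with the constant X_3 = -2.
X_4 = -X_1 + 3·X_3 + 6  [with X_1=-3, X_3=-2]  = 3
X_5 = -2·X_1 + 3·X_4 + 1  [with X_1=-3, X_4=3]  = 16

16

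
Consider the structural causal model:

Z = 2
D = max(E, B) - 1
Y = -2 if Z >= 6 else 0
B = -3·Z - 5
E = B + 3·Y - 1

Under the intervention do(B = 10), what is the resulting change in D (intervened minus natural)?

21

do(B=10) replaces the equation B = -3·Z - 5 with the constant B = 10.
Y = -2 if Z >= 6 else 0  [with Z=2]  = 0
E = B + 3·Y - 1  [with B=10, Y=0]  = 9
D = max(E, B) - 1  [with E=9, B=10]  = 9
Without intervention: B = -3·Z - 5  [with Z=2]  = -11; Y = -2 if Z >= 6 else 0  [with Z=2]  = 0; E = B + 3·Y - 1  [with B=-11, Y=0]  = -12; D = max(E, B) - 1  [with E=-12, B=-11]  = -12.
Change = 9 − (-12) = 21.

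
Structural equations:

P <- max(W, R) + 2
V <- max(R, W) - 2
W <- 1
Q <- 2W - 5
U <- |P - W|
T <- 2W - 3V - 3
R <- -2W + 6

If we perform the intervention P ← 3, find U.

2

The intervention breaks the incoming arrows to P: P <- max(W, R) + 2 no longer applies, and P = 3.
U = |P - W|  [with P=3, W=1]  = 2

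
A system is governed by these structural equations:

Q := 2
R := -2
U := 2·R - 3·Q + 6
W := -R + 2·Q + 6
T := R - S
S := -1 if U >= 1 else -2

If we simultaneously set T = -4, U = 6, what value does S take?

-1

Under do(T = -4, U = 6), each intervened variable's structural equation is replaced by its fixed value.
S = -1 if U >= 1 else -2  [with U=6]  = -1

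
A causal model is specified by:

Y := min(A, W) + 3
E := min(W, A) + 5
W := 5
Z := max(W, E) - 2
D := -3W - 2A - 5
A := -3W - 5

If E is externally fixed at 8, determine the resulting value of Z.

6

Intervening sets E = 8 and removes its equation (E := min(W, A) + 5).
Z = max(W, E) - 2  [with W=5, E=8]  = 6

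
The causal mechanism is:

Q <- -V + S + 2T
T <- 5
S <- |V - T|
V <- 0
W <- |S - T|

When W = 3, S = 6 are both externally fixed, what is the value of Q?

The joint intervention fixes W = 3, S = 6, removing each variable's own equation.
Q = -V + S + 2T  [with V=0, S=6, T=5]  = 16

16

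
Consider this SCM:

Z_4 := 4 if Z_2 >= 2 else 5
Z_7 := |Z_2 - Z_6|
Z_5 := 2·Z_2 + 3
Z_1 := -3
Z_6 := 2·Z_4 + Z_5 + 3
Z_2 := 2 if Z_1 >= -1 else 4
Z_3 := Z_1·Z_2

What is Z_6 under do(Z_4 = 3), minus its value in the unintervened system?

Under do(Z_4=3), the mechanism Z_4 := 4 if Z_2 >= 2 else 5 is discarded; Z_4 is fixed at 3.
Z_2 = 2 if Z_1 >= -1 else 4  [with Z_1=-3]  = 4
Z_5 = 2·Z_2 + 3  [with Z_2=4]  = 11
Z_6 = 2·Z_4 + Z_5 + 3  [with Z_4=3, Z_5=11]  = 20
Without intervention: Z_2 = 2 if Z_1 >= -1 else 4  [with Z_1=-3]  = 4; Z_4 = 4 if Z_2 >= 2 else 5  [with Z_2=4]  = 4; Z_5 = 2·Z_2 + 3  [with Z_2=4]  = 11; Z_6 = 2·Z_4 + Z_5 + 3  [with Z_4=4, Z_5=11]  = 22.
Change = 20 − 22 = -2.

-2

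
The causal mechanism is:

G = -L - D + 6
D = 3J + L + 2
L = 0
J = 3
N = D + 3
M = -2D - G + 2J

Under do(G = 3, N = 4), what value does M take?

Setting G = 3, N = 4 by intervention discards those variables' equations.
D = 3J + L + 2  [with J=3, L=0]  = 11
M = -2D - G + 2J  [with D=11, G=3, J=3]  = -19

-19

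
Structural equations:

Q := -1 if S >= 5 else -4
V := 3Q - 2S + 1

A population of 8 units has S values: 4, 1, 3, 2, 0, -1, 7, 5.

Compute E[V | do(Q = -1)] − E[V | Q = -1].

6.75

Under do(Q=-1), Q's equation is replaced by Q=-1 for every unit. Per-unit V: -10, -4, -8, -6, -2, 0, -16, -12. Mean = -7.25.
E[V|Q=-1] averages over only the 2 units with Q=-1 (S = 7, 5): V = -16, -12, mean -14.
Difference = -7.25 − (-14) = 6.75.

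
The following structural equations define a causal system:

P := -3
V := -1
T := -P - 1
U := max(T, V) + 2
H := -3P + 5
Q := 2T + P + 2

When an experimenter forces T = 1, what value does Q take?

The intervention breaks the incoming arrows to T: T := -P - 1 no longer applies, and T = 1.
Q = 2T + P + 2  [with T=1, P=-3]  = 1

1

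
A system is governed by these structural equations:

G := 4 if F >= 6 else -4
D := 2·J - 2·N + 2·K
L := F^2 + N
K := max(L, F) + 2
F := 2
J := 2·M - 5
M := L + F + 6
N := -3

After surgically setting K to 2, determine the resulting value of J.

13

do(K=2) replaces the equation K := max(L, F) + 2 with the constant K = 2.
Since J is not a descendant of the intervened variable, it is unaffected.
L = F^2 + N  [with F=2, N=-3]  = 1
M = L + F + 6  [with L=1, F=2]  = 9
J = 2·M - 5  [with M=9]  = 13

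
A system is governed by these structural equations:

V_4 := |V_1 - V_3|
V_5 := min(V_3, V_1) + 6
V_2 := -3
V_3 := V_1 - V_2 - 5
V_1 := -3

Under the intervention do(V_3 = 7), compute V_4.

10

The intervention breaks the incoming arrows to V_3: V_3 := V_1 - V_2 - 5 no longer applies, and V_3 = 7.
V_4 = |V_1 - V_3|  [with V_1=-3, V_3=7]  = 10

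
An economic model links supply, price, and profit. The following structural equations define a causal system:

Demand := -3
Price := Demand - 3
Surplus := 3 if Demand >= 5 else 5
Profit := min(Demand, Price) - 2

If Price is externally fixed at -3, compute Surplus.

Under do(Price=-3), the mechanism Price := Demand - 3 is discarded; Price is fixed at -3.
Since Surplus is not a descendant of the intervened variable, it is unaffected.
Surplus = 3 if Demand >= 5 else 5  [with Demand=-3]  = 5

5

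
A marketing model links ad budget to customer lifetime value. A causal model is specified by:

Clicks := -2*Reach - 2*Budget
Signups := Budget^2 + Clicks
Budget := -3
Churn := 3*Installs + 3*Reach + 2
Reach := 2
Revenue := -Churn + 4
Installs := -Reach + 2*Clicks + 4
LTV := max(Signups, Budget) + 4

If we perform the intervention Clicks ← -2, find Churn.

The intervention breaks the incoming arrows to Clicks: Clicks := -2*Reach - 2*Budget no longer applies, and Clicks = -2.
Installs = -Reach + 2*Clicks + 4  [with Reach=2, Clicks=-2]  = -2
Churn = 3*Installs + 3*Reach + 2  [with Installs=-2, Reach=2]  = 2

2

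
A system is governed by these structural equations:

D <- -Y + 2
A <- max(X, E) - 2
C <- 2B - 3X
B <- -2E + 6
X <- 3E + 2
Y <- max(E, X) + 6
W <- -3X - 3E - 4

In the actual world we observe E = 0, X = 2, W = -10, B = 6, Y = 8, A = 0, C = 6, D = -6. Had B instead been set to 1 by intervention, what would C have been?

-4

The intervention breaks the incoming arrows to B: B <- -2E + 6 no longer applies, and B = 1.
X = 3E + 2  [with E=0]  = 2
C = 2B - 3X  [with B=1, X=2]  = -4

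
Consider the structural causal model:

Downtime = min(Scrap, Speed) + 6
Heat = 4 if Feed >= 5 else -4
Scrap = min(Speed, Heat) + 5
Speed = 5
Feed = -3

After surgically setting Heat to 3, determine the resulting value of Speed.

Under do(Heat=3), the mechanism Heat = 4 if Feed >= 5 else -4 is discarded; Heat is fixed at 3.
Speed is not downstream of the intervention, so its value is determined by the original equations.

5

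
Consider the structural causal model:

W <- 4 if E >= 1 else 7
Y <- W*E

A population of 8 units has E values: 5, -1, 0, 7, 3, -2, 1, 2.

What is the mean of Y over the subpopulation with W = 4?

E[Y|W=4] averages over only the 5 units with W=4 (E = 5, 7, 3, 1, 2): Y = 20, 28, 12, 4, 8, mean 14.4.

14.4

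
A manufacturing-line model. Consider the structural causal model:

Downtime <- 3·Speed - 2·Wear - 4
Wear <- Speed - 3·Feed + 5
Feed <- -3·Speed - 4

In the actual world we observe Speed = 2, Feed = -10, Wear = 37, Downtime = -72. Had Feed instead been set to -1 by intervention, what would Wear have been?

10

The intervention breaks the incoming arrows to Feed: Feed <- -3·Speed - 4 no longer applies, and Feed = -1.
Wear = Speed - 3·Feed + 5  [with Speed=2, Feed=-1]  = 10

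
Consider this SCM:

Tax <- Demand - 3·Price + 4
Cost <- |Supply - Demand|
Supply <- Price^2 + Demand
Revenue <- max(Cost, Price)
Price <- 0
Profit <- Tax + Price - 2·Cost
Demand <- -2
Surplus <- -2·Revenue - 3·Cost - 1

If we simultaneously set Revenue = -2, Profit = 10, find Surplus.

3

Under do(Revenue = -2, Profit = 10), each intervened variable's structural equation is replaced by its fixed value.
Supply = Price^2 + Demand  [with Price=0, Demand=-2]  = -2
Cost = |Supply - Demand|  [with Supply=-2, Demand=-2]  = 0
Surplus = -2·Revenue - 3·Cost - 1  [with Revenue=-2, Cost=0]  = 3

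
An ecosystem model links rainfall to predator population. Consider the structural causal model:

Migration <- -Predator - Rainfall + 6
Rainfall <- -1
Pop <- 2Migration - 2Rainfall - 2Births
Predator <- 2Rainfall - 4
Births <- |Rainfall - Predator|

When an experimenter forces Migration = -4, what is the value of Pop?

-16

Intervening sets Migration = -4 and removes its equation (Migration <- -Predator - Rainfall + 6).
Predator = 2Rainfall - 4  [with Rainfall=-1]  = -6
Births = |Rainfall - Predator|  [with Rainfall=-1, Predator=-6]  = 5
Pop = 2Migration - 2Rainfall - 2Births  [with Migration=-4, Rainfall=-1, Births=5]  = -16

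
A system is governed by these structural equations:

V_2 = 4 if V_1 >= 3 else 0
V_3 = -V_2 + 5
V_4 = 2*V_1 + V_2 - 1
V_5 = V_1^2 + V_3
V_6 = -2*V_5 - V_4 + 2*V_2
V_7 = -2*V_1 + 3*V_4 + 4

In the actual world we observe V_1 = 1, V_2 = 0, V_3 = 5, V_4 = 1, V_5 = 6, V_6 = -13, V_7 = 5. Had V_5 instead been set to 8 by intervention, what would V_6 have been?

The intervention breaks the incoming arrows to V_5: V_5 = V_1^2 + V_3 no longer applies, and V_5 = 8.
V_2 = 4 if V_1 >= 3 else 0  [with V_1=1]  = 0
V_4 = 2*V_1 + V_2 - 1  [with V_1=1, V_2=0]  = 1
V_6 = -2*V_5 - V_4 + 2*V_2  [with V_5=8, V_4=1, V_2=0]  = -17

-17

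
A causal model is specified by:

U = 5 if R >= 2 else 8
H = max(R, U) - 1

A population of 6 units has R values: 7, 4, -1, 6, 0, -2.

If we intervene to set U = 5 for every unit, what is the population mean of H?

4.5

Every unit gets U=5 under the intervention. H values become 6, 4, 4, 5, 4, 4; E[H|do(U=5)] = 4.5.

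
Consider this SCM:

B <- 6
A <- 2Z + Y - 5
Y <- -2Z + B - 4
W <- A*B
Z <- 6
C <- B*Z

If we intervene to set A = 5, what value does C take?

36

Intervening sets A = 5 and removes its equation (A <- 2Z + Y - 5).
No directed path runs from A to C, so C keeps its natural value.
C = B*Z  [with B=6, Z=6]  = 36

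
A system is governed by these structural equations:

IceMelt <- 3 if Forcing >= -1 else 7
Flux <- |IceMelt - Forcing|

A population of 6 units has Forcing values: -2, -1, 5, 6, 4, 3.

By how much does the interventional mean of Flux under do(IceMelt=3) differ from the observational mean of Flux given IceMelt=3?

Every unit gets IceMelt=3 under the intervention. Flux values become 5, 4, 2, 3, 1, 0; E[Flux|do(IceMelt=3)] = 2.5.
E[Flux|IceMelt=3] averages over only the 5 units with IceMelt=3 (Forcing = -1, 5, 6, 4, 3): Flux = 4, 2, 3, 1, 0, mean 2.
Difference = 2.5 − 2 = 0.5.

0.5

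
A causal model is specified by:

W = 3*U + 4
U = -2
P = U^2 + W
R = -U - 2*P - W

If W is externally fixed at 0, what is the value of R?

-6

Under do(W=0), the mechanism W = 3*U + 4 is discarded; W is fixed at 0.
P = U^2 + W  [with U=-2, W=0]  = 4
R = -U - 2*P - W  [with U=-2, P=4, W=0]  = -6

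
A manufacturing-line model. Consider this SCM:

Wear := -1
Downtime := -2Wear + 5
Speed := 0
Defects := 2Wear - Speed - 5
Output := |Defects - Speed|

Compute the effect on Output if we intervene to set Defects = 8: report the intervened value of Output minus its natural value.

1

The intervention breaks the incoming arrows to Defects: Defects := 2Wear - Speed - 5 no longer applies, and Defects = 8.
Output = |Defects - Speed|  [with Defects=8, Speed=0]  = 8
Without intervention: Defects = 2Wear - Speed - 5  [with Wear=-1, Speed=0]  = -7; Output = |Defects - Speed|  [with Defects=-7, Speed=0]  = 7.
Change = 8 − 7 = 1.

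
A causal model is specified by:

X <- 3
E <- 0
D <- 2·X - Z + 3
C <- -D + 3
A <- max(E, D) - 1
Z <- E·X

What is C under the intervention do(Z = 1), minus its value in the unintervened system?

1

do(Z=1) replaces the equation Z <- E·X with the constant Z = 1.
D = 2·X - Z + 3  [with X=3, Z=1]  = 8
C = -D + 3  [with D=8]  = -5
Without intervention: Z = E·X  [with E=0, X=3]  = 0; D = 2·X - Z + 3  [with X=3, Z=0]  = 9; C = -D + 3  [with D=9]  = -6.
Change = -5 − (-6) = 1.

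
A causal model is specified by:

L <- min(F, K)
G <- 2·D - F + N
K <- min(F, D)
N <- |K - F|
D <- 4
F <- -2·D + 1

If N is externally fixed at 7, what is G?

22

The intervention breaks the incoming arrows to N: N <- |K - F| no longer applies, and N = 7.
F = -2·D + 1  [with D=4]  = -7
G = 2·D - F + N  [with D=4, F=-7, N=7]  = 22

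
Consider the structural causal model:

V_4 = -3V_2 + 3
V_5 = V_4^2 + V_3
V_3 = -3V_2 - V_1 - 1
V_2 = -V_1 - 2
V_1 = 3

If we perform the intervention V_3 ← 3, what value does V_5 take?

do(V_3=3) replaces the equation V_3 = -3V_2 - V_1 - 1 with the constant V_3 = 3.
V_2 = -V_1 - 2  [with V_1=3]  = -5
V_4 = -3V_2 + 3  [with V_2=-5]  = 18
V_5 = V_4^2 + V_3  [with V_4=18, V_3=3]  = 327

327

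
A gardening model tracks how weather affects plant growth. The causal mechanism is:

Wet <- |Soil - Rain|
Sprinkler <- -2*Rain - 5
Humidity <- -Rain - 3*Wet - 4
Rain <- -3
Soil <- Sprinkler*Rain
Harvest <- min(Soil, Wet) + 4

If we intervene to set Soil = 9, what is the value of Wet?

12

The intervention breaks the incoming arrows to Soil: Soil <- Sprinkler*Rain no longer applies, and Soil = 9.
Wet = |Soil - Rain|  [with Soil=9, Rain=-3]  = 12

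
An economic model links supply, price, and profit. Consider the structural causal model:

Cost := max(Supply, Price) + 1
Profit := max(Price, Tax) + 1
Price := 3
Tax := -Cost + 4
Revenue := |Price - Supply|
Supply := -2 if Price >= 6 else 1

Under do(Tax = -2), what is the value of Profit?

4

The intervention breaks the incoming arrows to Tax: Tax := -Cost + 4 no longer applies, and Tax = -2.
Profit = max(Price, Tax) + 1  [with Price=3, Tax=-2]  = 4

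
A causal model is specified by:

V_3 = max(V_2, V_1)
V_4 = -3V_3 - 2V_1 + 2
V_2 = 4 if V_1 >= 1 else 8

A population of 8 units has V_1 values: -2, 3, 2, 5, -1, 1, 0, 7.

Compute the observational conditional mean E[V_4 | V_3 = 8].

Observing V_3=8 restricts to units where V_3's equation naturally yields 8: V_1 ∈ {-2, -1, 0}. In that subpopulation V_4 = -18, -20, -22, mean -20.

-20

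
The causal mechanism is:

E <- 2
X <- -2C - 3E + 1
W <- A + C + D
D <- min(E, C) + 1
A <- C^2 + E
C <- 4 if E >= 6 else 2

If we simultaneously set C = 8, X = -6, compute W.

77

Under do(C = 8, X = -6), each intervened variable's structural equation is replaced by its fixed value.
D = min(E, C) + 1  [with E=2, C=8]  = 3
A = C^2 + E  [with C=8, E=2]  = 66
W = A + C + D  [with A=66, C=8, D=3]  = 77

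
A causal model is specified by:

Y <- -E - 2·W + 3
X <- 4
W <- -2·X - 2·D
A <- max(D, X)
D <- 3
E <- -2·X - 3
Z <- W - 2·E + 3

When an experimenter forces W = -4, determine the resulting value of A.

The intervention breaks the incoming arrows to W: W <- -2·X - 2·D no longer applies, and W = -4.
A is not downstream of the intervention, so its value is determined by the original equations.
A = max(D, X)  [with D=3, X=4]  = 4

4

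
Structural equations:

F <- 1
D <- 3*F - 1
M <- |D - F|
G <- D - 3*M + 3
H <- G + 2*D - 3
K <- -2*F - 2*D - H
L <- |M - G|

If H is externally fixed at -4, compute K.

-2

The intervention breaks the incoming arrows to H: H <- G + 2*D - 3 no longer applies, and H = -4.
D = 3*F - 1  [with F=1]  = 2
K = -2*F - 2*D - H  [with F=1, D=2, H=-4]  = -2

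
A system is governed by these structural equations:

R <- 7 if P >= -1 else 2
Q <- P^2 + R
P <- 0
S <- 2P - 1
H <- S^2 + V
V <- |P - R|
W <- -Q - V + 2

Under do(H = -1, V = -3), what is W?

Under do(H = -1, V = -3), each intervened variable's structural equation is replaced by its fixed value.
R = 7 if P >= -1 else 2  [with P=0]  = 7
Q = P^2 + R  [with P=0, R=7]  = 7
W = -Q - V + 2  [with Q=7, V=-3]  = -2

-2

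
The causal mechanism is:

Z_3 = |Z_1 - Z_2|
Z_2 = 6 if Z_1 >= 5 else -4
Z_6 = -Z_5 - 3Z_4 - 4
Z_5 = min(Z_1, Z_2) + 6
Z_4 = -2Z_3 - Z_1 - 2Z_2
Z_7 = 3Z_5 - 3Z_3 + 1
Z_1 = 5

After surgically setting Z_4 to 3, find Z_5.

Intervening sets Z_4 = 3 and removes its equation (Z_4 = -2Z_3 - Z_1 - 2Z_2).
No directed path runs from Z_4 to Z_5, so Z_5 keeps its natural value.
Z_2 = 6 if Z_1 >= 5 else -4  [with Z_1=5]  = 6
Z_5 = min(Z_1, Z_2) + 6  [with Z_1=5, Z_2=6]  = 11

11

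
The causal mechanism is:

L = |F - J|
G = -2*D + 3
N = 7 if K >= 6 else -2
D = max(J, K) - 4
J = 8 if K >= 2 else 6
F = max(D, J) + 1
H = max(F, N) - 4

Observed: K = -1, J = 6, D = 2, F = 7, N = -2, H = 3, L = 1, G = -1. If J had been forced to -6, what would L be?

2

Under do(J=-6), the mechanism J = 8 if K >= 2 else 6 is discarded; J is fixed at -6.
D = max(J, K) - 4  [with J=-6, K=-1]  = -5
F = max(D, J) + 1  [with D=-5, J=-6]  = -4
L = |F - J|  [with F=-4, J=-6]  = 2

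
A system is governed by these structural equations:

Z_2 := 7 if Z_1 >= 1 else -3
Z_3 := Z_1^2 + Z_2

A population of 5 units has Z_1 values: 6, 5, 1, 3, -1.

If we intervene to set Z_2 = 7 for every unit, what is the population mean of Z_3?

do(Z_2=7) breaks Z_2's dependence on Z_1. With Z_2=7 fixed, Z_3 across the units is 43, 32, 8, 16, 8, mean 21.4.

21.4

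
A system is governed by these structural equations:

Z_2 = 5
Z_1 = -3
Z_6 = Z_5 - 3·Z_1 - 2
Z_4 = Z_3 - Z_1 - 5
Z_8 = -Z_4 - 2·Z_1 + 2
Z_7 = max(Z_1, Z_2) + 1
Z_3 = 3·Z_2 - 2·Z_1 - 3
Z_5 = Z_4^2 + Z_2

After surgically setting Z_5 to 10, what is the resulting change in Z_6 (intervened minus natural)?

-251

The intervention breaks the incoming arrows to Z_5: Z_5 = Z_4^2 + Z_2 no longer applies, and Z_5 = 10.
Z_6 = Z_5 - 3·Z_1 - 2  [with Z_5=10, Z_1=-3]  = 17
Without intervention: Z_3 = 3·Z_2 - 2·Z_1 - 3  [with Z_2=5, Z_1=-3]  = 18; Z_4 = Z_3 - Z_1 - 5  [with Z_3=18, Z_1=-3]  = 16; Z_5 = Z_4^2 + Z_2  [with Z_4=16, Z_2=5]  = 261; Z_6 = Z_5 - 3·Z_1 - 2  [with Z_5=261, Z_1=-3]  = 268.
Change = 17 − 268 = -251.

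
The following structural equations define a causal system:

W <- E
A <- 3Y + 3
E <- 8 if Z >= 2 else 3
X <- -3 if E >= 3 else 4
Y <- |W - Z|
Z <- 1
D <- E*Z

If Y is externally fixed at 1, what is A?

6

Intervening sets Y = 1 and removes its equation (Y <- |W - Z|).
A = 3Y + 3  [with Y=1]  = 6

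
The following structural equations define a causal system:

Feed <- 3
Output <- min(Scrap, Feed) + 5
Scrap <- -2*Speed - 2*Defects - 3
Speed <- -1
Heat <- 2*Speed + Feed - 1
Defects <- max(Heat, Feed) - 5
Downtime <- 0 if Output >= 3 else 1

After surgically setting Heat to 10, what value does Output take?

The intervention breaks the incoming arrows to Heat: Heat <- 2*Speed + Feed - 1 no longer applies, and Heat = 10.
Defects = max(Heat, Feed) - 5  [with Heat=10, Feed=3]  = 5
Scrap = -2*Speed - 2*Defects - 3  [with Speed=-1, Defects=5]  = -11
Output = min(Scrap, Feed) + 5  [with Scrap=-11, Feed=3]  = -6

-6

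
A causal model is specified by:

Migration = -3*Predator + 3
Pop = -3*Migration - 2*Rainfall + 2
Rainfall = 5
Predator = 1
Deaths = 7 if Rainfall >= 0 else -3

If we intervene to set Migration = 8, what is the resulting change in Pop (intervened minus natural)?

-24

Intervening sets Migration = 8 and removes its equation (Migration = -3*Predator + 3).
Pop = -3*Migration - 2*Rainfall + 2  [with Migration=8, Rainfall=5]  = -32
Without intervention: Migration = -3*Predator + 3  [with Predator=1]  = 0; Pop = -3*Migration - 2*Rainfall + 2  [with Migration=0, Rainfall=5]  = -8.
Change = -32 − (-8) = -24.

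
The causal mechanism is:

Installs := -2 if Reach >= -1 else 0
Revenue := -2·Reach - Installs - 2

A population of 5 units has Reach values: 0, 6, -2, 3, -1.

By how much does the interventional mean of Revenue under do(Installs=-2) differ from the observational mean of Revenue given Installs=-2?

1.6

The intervention sets Installs=-2 in all 5 units regardless of Reach. Recomputing Revenue per unit gives 0, -12, 4, -6, 2; average -2.4.
Conditioning on Installs=-2 selects the 4 unit(s) with Reach ∈ {0, 6, 3, -1}. Their Revenue values: 0, -12, -6, 2. Mean = -4.
Difference = -2.4 − (-4) = 1.6.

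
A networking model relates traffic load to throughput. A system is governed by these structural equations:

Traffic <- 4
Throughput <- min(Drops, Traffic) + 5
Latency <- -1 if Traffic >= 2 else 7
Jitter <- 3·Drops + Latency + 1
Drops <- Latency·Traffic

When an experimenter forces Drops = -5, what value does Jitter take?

-15

The intervention breaks the incoming arrows to Drops: Drops <- Latency·Traffic no longer applies, and Drops = -5.
Latency = -1 if Traffic >= 2 else 7  [with Traffic=4]  = -1
Jitter = 3·Drops + Latency + 1  [with Drops=-5, Latency=-1]  = -15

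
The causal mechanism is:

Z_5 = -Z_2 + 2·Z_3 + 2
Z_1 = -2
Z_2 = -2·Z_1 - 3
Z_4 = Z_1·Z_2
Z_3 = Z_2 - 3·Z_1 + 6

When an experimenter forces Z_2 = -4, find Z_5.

22

do(Z_2=-4) replaces the equation Z_2 = -2·Z_1 - 3 with the constant Z_2 = -4.
Z_3 = Z_2 - 3·Z_1 + 6  [with Z_2=-4, Z_1=-2]  = 8
Z_5 = -Z_2 + 2·Z_3 + 2  [with Z_2=-4, Z_3=8]  = 22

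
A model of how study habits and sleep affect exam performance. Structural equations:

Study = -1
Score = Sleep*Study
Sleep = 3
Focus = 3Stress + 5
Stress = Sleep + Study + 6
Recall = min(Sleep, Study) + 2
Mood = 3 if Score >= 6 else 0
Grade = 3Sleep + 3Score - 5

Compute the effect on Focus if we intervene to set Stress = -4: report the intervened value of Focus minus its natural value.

-36

The intervention breaks the incoming arrows to Stress: Stress = Sleep + Study + 6 no longer applies, and Stress = -4.
Focus = 3Stress + 5  [with Stress=-4]  = -7
Without intervention: Stress = Sleep + Study + 6  [with Sleep=3, Study=-1]  = 8; Focus = 3Stress + 5  [with Stress=8]  = 29.
Change = -7 − 29 = -36.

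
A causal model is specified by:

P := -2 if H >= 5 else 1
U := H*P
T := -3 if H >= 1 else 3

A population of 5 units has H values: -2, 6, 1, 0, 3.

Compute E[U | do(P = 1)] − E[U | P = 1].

1.1

Every unit gets P=1 under the intervention. U values become -2, 6, 1, 0, 3; E[U|do(P=1)] = 1.6.
Observing P=1 restricts to units where P's equation naturally yields 1: H ∈ {-2, 1, 0, 3}. In that subpopulation U = -2, 1, 0, 3, mean 0.5.
Difference = 1.6 − 0.5 = 1.1.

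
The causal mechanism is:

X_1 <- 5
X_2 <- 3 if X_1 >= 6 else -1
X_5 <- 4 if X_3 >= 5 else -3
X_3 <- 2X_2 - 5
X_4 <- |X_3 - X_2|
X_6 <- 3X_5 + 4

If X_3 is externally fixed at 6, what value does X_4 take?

The intervention breaks the incoming arrows to X_3: X_3 <- 2X_2 - 5 no longer applies, and X_3 = 6.
X_2 = 3 if X_1 >= 6 else -1  [with X_1=5]  = -1
X_4 = |X_3 - X_2|  [with X_3=6, X_2=-1]  = 7

7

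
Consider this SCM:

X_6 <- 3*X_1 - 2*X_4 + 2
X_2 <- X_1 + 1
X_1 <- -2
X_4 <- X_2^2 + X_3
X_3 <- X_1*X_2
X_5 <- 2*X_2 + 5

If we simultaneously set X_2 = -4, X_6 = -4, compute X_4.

24

The joint intervention fixes X_2 = -4, X_6 = -4, removing each variable's own equation.
X_3 = X_1*X_2  [with X_1=-2, X_2=-4]  = 8
X_4 = X_2^2 + X_3  [with X_2=-4, X_3=8]  = 24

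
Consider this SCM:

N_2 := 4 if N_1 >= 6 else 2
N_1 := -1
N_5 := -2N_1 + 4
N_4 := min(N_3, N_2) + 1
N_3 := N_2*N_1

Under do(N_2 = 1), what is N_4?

0

Under do(N_2=1), the mechanism N_2 := 4 if N_1 >= 6 else 2 is discarded; N_2 is fixed at 1.
N_3 = N_2*N_1  [with N_2=1, N_1=-1]  = -1
N_4 = min(N_3, N_2) + 1  [with N_3=-1, N_2=1]  = 0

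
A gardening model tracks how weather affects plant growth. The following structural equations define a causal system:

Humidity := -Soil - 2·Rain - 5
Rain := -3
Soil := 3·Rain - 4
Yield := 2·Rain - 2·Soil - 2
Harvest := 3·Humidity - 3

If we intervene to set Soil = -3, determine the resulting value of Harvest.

do(Soil=-3) replaces the equation Soil := 3·Rain - 4 with the constant Soil = -3.
Humidity = -Soil - 2·Rain - 5  [with Soil=-3, Rain=-3]  = 4
Harvest = 3·Humidity - 3  [with Humidity=4]  = 9

9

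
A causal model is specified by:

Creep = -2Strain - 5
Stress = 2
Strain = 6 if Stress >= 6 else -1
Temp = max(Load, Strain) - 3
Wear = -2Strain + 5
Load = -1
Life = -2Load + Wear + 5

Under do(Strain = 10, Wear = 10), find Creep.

The joint intervention fixes Strain = 10, Wear = 10, removing each variable's own equation.
Creep = -2Strain - 5  [with Strain=10]  = -25

-25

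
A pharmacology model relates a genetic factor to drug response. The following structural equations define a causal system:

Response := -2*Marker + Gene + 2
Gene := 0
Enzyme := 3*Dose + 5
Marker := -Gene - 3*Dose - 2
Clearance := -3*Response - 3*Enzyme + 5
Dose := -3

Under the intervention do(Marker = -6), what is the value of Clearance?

Under do(Marker=-6), the mechanism Marker := -Gene - 3*Dose - 2 is discarded; Marker is fixed at -6.
Enzyme = 3*Dose + 5  [with Dose=-3]  = -4
Response = -2*Marker + Gene + 2  [with Marker=-6, Gene=0]  = 14
Clearance = -3*Response - 3*Enzyme + 5  [with Response=14, Enzyme=-4]  = -25

-25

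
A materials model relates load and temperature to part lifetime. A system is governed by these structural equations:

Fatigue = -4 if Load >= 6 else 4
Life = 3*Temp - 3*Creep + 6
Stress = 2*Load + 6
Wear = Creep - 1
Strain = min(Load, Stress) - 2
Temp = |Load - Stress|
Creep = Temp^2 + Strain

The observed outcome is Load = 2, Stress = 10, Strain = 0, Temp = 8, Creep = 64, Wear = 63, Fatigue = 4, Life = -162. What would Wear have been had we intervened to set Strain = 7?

The intervention breaks the incoming arrows to Strain: Strain = min(Load, Stress) - 2 no longer applies, and Strain = 7.
Stress = 2*Load + 6  [with Load=2]  = 10
Temp = |Load - Stress|  [with Load=2, Stress=10]  = 8
Creep = Temp^2 + Strain  [with Temp=8, Strain=7]  = 71
Wear = Creep - 1  [with Creep=71]  = 70

70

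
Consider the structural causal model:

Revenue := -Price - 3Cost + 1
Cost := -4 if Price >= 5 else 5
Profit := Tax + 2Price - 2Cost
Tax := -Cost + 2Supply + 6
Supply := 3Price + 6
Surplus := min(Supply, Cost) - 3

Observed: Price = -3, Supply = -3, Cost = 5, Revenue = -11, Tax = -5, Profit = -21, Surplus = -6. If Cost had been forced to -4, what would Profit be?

The intervention breaks the incoming arrows to Cost: Cost := -4 if Price >= 5 else 5 no longer applies, and Cost = -4.
Supply = 3Price + 6  [with Price=-3]  = -3
Tax = -Cost + 2Supply + 6  [with Cost=-4, Supply=-3]  = 4
Profit = Tax + 2Price - 2Cost  [with Tax=4, Price=-3, Cost=-4]  = 6

6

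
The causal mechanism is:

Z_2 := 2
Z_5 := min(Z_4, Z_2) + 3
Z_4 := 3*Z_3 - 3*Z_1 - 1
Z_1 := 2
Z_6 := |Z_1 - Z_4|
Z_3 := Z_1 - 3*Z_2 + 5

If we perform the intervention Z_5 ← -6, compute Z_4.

-4

The intervention breaks the incoming arrows to Z_5: Z_5 := min(Z_4, Z_2) + 3 no longer applies, and Z_5 = -6.
Since Z_4 is not a descendant of the intervened variable, it is unaffected.
Z_3 = Z_1 - 3*Z_2 + 5  [with Z_1=2, Z_2=2]  = 1
Z_4 = 3*Z_3 - 3*Z_1 - 1  [with Z_3=1, Z_1=2]  = -4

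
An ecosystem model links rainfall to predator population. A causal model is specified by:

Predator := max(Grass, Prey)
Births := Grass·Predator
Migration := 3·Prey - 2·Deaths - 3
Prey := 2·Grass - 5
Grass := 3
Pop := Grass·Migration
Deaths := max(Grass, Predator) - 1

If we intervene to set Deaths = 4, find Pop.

-24

Under do(Deaths=4), the mechanism Deaths := max(Grass, Predator) - 1 is discarded; Deaths is fixed at 4.
Prey = 2·Grass - 5  [with Grass=3]  = 1
Migration = 3·Prey - 2·Deaths - 3  [with Prey=1, Deaths=4]  = -8
Pop = Grass·Migration  [with Grass=3, Migration=-8]  = -24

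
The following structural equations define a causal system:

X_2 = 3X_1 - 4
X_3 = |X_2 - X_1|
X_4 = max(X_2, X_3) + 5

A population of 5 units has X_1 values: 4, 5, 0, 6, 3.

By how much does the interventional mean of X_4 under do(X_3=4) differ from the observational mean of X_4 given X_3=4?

Every unit gets X_3=4 under the intervention. X_4 values become 13, 16, 9, 19, 10; E[X_4|do(X_3=4)] = 13.4.
E[X_4|X_3=4] averages over only the 2 units with X_3=4 (X_1 = 4, 0): X_4 = 13, 9, mean 11.
Difference = 13.4 − 11 = 2.4.

2.4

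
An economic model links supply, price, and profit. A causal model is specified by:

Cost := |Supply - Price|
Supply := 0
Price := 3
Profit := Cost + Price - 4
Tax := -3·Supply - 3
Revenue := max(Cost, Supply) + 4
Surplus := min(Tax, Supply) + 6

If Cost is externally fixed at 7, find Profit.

The intervention breaks the incoming arrows to Cost: Cost := |Supply - Price| no longer applies, and Cost = 7.
Profit = Cost + Price - 4  [with Cost=7, Price=3]  = 6

6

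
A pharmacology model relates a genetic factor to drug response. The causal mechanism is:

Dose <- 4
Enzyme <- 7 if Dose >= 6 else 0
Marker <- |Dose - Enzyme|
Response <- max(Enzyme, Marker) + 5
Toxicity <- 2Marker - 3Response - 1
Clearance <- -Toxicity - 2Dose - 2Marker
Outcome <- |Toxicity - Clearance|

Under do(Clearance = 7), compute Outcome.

27

Intervening sets Clearance = 7 and removes its equation (Clearance <- -Toxicity - 2Dose - 2Marker).
Enzyme = 7 if Dose >= 6 else 0  [with Dose=4]  = 0
Marker = |Dose - Enzyme|  [with Dose=4, Enzyme=0]  = 4
Response = max(Enzyme, Marker) + 5  [with Enzyme=0, Marker=4]  = 9
Toxicity = 2Marker - 3Response - 1  [with Marker=4, Response=9]  = -20
Outcome = |Toxicity - Clearance|  [with Toxicity=-20, Clearance=7]  = 27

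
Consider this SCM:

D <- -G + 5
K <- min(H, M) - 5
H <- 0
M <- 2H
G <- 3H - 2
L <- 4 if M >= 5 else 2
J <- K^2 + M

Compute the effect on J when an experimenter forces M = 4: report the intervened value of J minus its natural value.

4

Under do(M=4), the mechanism M <- 2H is discarded; M is fixed at 4.
K = min(H, M) - 5  [with H=0, M=4]  = -5
J = K^2 + M  [with K=-5, M=4]  = 29
Without intervention: M = 2H  [with H=0]  = 0; K = min(H, M) - 5  [with H=0, M=0]  = -5; J = K^2 + M  [with K=-5, M=0]  = 25.
Change = 29 − 25 = 4.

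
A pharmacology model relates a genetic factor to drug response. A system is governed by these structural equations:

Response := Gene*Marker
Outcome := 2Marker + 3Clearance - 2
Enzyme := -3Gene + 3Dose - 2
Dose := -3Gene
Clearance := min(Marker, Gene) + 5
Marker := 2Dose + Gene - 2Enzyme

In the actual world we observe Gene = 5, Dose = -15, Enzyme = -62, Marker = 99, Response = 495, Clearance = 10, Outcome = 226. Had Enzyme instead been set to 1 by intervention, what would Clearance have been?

-22

The intervention breaks the incoming arrows to Enzyme: Enzyme := -3Gene + 3Dose - 2 no longer applies, and Enzyme = 1.
Dose = -3Gene  [with Gene=5]  = -15
Marker = 2Dose + Gene - 2Enzyme  [with Dose=-15, Gene=5, Enzyme=1]  = -27
Clearance = min(Marker, Gene) + 5  [with Marker=-27, Gene=5]  = -22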